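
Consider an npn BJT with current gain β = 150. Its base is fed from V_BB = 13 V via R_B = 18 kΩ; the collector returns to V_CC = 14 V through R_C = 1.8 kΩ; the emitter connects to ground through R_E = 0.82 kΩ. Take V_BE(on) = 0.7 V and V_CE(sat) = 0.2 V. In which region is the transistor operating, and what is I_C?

Assume active: I_B = (13 − 0.7)/(18 + 151×0.82) = 0.0867 mA, I_C = β·I_B = 13 mA.
Then V_CE = 14 − 13×1.8 − 13.1×0.82 = -20.2 V < 0.2 V — the active assumption fails.
Re-solve with V_CE = 0.2 V. KCL at the emitter: V_E/R_E = (V_BB−0.7−V_E)/R_B + (V_CC−0.2−V_E)/R_C, giving V_E = 4.56 V.
I_C = (V_CC − 0.2 − V_E)/R_C = (13.8 − 4.56)/1.8 = 5.13 mA.
Check: I_B = (12.3 − 4.56)/18 = 0.43 mA, and β·I_B = 64.5 mA > I_C, confirming saturation.

saturation; I_C ≈ 5.1 mA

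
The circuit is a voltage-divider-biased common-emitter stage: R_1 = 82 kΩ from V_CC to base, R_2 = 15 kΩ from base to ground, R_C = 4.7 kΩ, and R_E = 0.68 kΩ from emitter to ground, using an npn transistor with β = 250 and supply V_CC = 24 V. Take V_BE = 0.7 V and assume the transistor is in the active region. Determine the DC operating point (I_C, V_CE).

I_C ≈ 4.1 mA, V_CE ≈ 1.9 V

Thevenize the base divider: V_Th = V_CC·R_2/(R_1+R_2) = 24×15/97 = 3.71 V, R_Th = R_1‖R_2 = 12.7 kΩ.
Base-emitter loop: V_Th = I_B·R_Th + V_BE + (β+1)I_B·R_E, so I_B = (3.71 − 0.7) / (12.7 + 251×0.68) = 0.0164 mA.
I_C = β·I_B = 250×0.0164 = 4.11 mA, and I_E = (β+1)I_B = 4.12 mA.
V_CE = V_CC − I_C·R_C − I_E·R_E = 24 − 4.11×4.7 − 4.12×0.68 = 1.9 V.
V_CE = 1.9 V > 0.2 V confirms active-region operation.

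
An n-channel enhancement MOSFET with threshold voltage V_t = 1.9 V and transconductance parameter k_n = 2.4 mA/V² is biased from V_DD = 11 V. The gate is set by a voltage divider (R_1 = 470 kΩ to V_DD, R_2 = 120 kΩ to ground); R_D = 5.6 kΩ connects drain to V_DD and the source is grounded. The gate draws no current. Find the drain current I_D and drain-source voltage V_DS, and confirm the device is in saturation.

I_D ≈ 0.14 mA, V_DS ≈ 10 V

V_G = V_DD·R_2/(R_1+R_2) = 11×120/590 = 2.24 V. With the source grounded, V_GS = V_G = 2.24 V.
Assume saturation: I_D = (k_n/2)(V_GS − V_t)² = (2.4/2)×(2.24 − 1.9)² = 1.2×0.337² = 0.137 mA.
V_DS = V_DD − I_D·R_D = 11 − 0.137×5.6 = 10.2 V.
Saturation requires V_DS ≥ V_GS − V_t = 0.337 V; 10.2 ≥ 0.337 ✓.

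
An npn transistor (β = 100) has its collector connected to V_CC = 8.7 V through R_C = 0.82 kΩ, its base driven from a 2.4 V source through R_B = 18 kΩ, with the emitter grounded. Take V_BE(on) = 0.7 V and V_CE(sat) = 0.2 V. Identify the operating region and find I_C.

Assume active. Base-emitter loop: I_B = (V_BB − V_BE)/R_B = (2.4 − 0.7)/18 = 0.0944 mA.
I_C = β·I_B = 100×0.0944 = 9.44 mA.
V_CE = V_CC − I_C·R_C = 8.7 − 9.44×0.82 = 0.956 V > V_CE(sat), so the active-region assumption holds.

active; I_C ≈ 9.4 mA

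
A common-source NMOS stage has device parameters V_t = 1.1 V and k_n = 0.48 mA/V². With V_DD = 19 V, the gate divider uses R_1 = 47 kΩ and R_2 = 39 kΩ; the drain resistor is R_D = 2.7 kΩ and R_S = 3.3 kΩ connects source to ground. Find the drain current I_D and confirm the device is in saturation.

V_G = V_DD·R_2/(R_1+R_2) = 19×39/86 = 8.62 V.
Assume saturation: I_D = (k_n/2)(V_GS − V_t)² with V_GS = V_G − I_D·R_S = 8.62 − 3.3·I_D.
Substituting gives 2.61·I_D² − 12.9·I_D + 13.6 = 0, with roots I_D = 1.52 or 3.42 mA.
The root I_D = 3.42 mA gives V_GS = -2.68 V ≤ V_t, so take I_D = 1.52 mA.
Then V_GS = 3.61 V and V_DS = V_DD − I_D(R_D+R_S) = 19 − 1.52×6 = 9.9 V.
Saturation requires V_DS ≥ V_GS − V_t = 2.51 V; 9.9 ≥ 2.51 ✓.

I_D ≈ 1.5 mA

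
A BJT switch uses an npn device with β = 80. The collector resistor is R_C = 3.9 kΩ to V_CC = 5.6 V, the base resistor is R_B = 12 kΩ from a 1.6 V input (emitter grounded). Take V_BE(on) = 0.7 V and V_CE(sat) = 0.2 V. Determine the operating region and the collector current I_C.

Assume active: I_B = (1.6 − 0.7)/12 = 0.075 mA, giving I_C = β·I_B = 6 mA.
But then V_CE = 5.6 − 6×3.9 = -17.8 V < V_CE(sat) = 0.2 V — impossible in the active region.
So the transistor is saturated. With V_CE = 0.2 V, I_C = (V_CC − 0.2)/R_C = 5.4/3.9 = 1.38 mA.
Check: β·I_B = 6 mA > I_C = 1.38 mA, confirming saturation.

saturation; I_C ≈ 1.4 mA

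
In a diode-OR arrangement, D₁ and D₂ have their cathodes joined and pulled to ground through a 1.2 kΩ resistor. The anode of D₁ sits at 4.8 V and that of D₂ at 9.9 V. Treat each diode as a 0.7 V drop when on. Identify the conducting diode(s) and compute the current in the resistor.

Assume both conduct. Then node N would need to be at both 4.8−0.7 = 4.1 V and 9.9−0.7 = 9.2 V, which is impossible.
Assume only D₂ conducts: V_N = 9.9 − 0.7 = 9.2 V, so I_R = 9.2/1.2 = 7.67 mA.
Check D₁: its anode-to-cathode voltage is 4.8 − 9.2 = -4.4 V < 0.7 V, so it is off. The assumption is consistent.

Only D₂ conducts; I_R ≈ 7.7 mA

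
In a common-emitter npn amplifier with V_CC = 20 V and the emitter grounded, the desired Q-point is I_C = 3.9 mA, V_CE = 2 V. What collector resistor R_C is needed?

R_C ≈ 4.6 kΩ

Collector loop: V_CC = I_C·R_C + V_CE.
R_C = (V_CC − V_CE)/I_C = (20 − 2)/3.9 = 4.62 kΩ.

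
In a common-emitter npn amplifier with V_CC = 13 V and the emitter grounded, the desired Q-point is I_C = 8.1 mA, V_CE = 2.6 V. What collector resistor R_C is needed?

Collector loop: V_CC = I_C·R_C + V_CE.
R_C = (V_CC − V_CE)/I_C = (13 − 2.6)/8.1 = 1.28 kΩ.

R_C ≈ 1.3 kΩ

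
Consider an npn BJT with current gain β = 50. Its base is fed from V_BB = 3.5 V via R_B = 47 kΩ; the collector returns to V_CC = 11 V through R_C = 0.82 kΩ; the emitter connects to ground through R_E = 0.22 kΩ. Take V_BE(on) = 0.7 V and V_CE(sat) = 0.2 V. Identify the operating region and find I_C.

active; I_C ≈ 2.4 mA

Assume active. Base-emitter loop: I_B = (V_BB − V_BE)/(R_B + (β+1)R_E) = (3.5 − 0.7)/(47 + 51×0.22) = 0.0481 mA.
I_C = β·I_B = 50×0.0481 = 2.4 mA.
V_CE = V_CC − I_C·R_C − I_E·R_E = 11 − 2.4×0.82 − 2.45×0.22 = 8.49 V > V_CE(sat), so the active-region assumption holds.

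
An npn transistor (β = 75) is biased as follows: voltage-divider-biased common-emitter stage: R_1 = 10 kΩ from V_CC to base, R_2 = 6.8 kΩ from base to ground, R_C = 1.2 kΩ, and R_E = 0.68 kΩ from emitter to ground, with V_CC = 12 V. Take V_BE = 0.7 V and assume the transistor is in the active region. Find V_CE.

V_CE ≈ 1.4 V

Thevenize the base divider: V_Th = V_CC·R_2/(R_1+R_2) = 12×6.8/16.8 = 4.86 V, R_Th = R_1‖R_2 = 4.05 kΩ.
Base-emitter loop: V_Th = I_B·R_Th + V_BE + (β+1)I_B·R_E, so I_B = (4.86 − 0.7) / (4.05 + 76×0.68) = 0.0746 mA.
I_C = β·I_B = 75×0.0746 = 5.59 mA, and I_E = (β+1)I_B = 5.67 mA.
V_CE = V_CC − I_C·R_C − I_E·R_E = 12 − 5.59×1.2 − 5.67×0.68 = 1.43 V.
V_CE = 1.43 V > 0.2 V confirms active-region operation.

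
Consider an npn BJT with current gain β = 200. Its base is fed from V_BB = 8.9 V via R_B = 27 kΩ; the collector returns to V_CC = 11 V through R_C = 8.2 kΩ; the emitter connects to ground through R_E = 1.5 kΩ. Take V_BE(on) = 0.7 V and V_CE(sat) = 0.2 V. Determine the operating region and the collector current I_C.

Assume active: I_B = (8.9 − 0.7)/(27 + 201×1.5) = 0.025 mA, I_C = β·I_B = 4.99 mA.
Then V_CE = 11 − 4.99×8.2 − 5.02×1.5 = -37.5 V < 0.2 V — the active assumption fails.
Re-solve with V_CE = 0.2 V. KCL at the emitter: V_E/R_E = (V_BB−0.7−V_E)/R_B + (V_CC−0.2−V_E)/R_C, giving V_E = 1.96 V.
I_C = (V_CC − 0.2 − V_E)/R_C = (10.8 − 1.96)/8.2 = 1.08 mA.
Check: I_B = (8.2 − 1.96)/27 = 0.231 mA, and β·I_B = 46.2 mA > I_C, confirming saturation.

saturation; I_C ≈ 1.1 mA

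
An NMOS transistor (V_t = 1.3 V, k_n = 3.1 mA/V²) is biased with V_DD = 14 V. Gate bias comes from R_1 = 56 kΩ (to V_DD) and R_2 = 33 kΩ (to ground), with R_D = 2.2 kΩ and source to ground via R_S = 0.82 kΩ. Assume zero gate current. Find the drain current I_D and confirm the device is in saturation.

V_G = V_DD·R_2/(R_1+R_2) = 14×33/89 = 5.19 V.
Assume saturation: I_D = (k_n/2)(V_GS − V_t)² with V_GS = V_G − I_D·R_S = 5.19 − 0.82·I_D.
Substituting gives 1.04·I_D² − 10.9·I_D + 23.5 = 0, with roots I_D = 3.04 or 7.41 mA.
The root I_D = 7.41 mA gives V_GS = -0.887 V ≤ V_t, so take I_D = 3.04 mA.
Then V_GS = 2.7 V and V_DS = V_DD − I_D(R_D+R_S) = 14 − 3.04×3.02 = 4.83 V.
Saturation requires V_DS ≥ V_GS − V_t = 1.4 V; 4.83 ≥ 1.4 ✓.

I_D ≈ 3 mA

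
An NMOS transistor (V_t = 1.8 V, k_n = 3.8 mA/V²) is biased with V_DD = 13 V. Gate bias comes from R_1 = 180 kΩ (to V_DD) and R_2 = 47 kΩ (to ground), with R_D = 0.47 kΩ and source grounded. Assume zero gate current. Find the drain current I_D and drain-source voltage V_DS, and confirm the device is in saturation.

V_G = V_DD·R_2/(R_1+R_2) = 13×47/227 = 2.69 V. With the source grounded, V_GS = V_G = 2.69 V.
Assume saturation: I_D = (k_n/2)(V_GS − V_t)² = (3.8/2)×(2.69 − 1.8)² = 1.9×0.892² = 1.51 mA.
V_DS = V_DD − I_D·R_D = 13 − 1.51×0.47 = 12.3 V.
Saturation requires V_DS ≥ V_GS − V_t = 0.892 V; 12.3 ≥ 0.892 ✓.

I_D ≈ 1.5 mA, V_DS ≈ 12 V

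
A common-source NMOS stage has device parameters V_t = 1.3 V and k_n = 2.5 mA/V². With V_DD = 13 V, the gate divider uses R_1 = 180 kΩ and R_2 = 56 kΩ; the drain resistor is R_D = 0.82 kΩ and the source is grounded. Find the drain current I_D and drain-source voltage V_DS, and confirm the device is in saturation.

V_G = V_DD·R_2/(R_1+R_2) = 13×56/236 = 3.08 V. With the source grounded, V_GS = V_G = 3.08 V.
Assume saturation: I_D = (k_n/2)(V_GS − V_t)² = (2.5/2)×(3.08 − 1.3)² = 1.25×1.78² = 3.98 mA.
V_DS = V_DD − I_D·R_D = 13 − 3.98×0.82 = 9.74 V.
Saturation requires V_DS ≥ V_GS − V_t = 1.78 V; 9.74 ≥ 1.78 ✓.

I_D ≈ 4 mA, V_DS ≈ 9.7 V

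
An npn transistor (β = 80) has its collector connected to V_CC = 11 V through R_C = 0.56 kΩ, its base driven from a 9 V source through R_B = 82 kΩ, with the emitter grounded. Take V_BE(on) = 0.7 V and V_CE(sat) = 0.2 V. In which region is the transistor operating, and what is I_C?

active; I_C ≈ 8.1 mA

Assume active. Base-emitter loop: I_B = (V_BB − V_BE)/R_B = (9 − 0.7)/82 = 0.101 mA.
I_C = β·I_B = 80×0.101 = 8.1 mA.
V_CE = V_CC − I_C·R_C = 11 − 8.1×0.56 = 6.47 V > V_CE(sat), so the active-region assumption holds.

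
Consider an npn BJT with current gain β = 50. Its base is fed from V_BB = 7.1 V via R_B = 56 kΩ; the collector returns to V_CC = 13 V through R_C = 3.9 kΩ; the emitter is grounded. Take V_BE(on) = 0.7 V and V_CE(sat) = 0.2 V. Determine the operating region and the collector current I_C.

saturation; I_C ≈ 3.3 mA

Assume active: I_B = (7.1 − 0.7)/56 = 0.114 mA, giving I_C = β·I_B = 5.71 mA.
But then V_CE = 13 − 5.71×3.9 = -9.29 V < V_CE(sat) = 0.2 V — impossible in the active region.
So the transistor is saturated. With V_CE = 0.2 V, I_C = (V_CC − 0.2)/R_C = 12.8/3.9 = 3.28 mA.
Check: β·I_B = 5.71 mA > I_C = 3.28 mA, confirming saturation.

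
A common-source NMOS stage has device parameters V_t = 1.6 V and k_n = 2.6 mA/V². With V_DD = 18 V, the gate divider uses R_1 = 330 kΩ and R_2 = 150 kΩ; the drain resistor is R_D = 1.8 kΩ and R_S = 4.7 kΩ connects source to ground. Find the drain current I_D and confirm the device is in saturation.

I_D ≈ 0.7 mA

V_G = V_DD·R_2/(R_1+R_2) = 18×150/480 = 5.62 V.
Assume saturation: I_D = (k_n/2)(V_GS − V_t)² with V_GS = V_G − I_D·R_S = 5.62 − 4.7·I_D.
Substituting gives 28.7·I_D² − 50.2·I_D + 21.1 = 0, with roots I_D = 0.7 or 1.05 mA.
The root I_D = 1.05 mA gives V_GS = 0.702 V ≤ V_t, so take I_D = 0.7 mA.
Then V_GS = 2.33 V and V_DS = V_DD − I_D(R_D+R_S) = 18 − 0.7×6.5 = 13.4 V.
Saturation requires V_DS ≥ V_GS − V_t = 0.734 V; 13.4 ≥ 0.734 ✓.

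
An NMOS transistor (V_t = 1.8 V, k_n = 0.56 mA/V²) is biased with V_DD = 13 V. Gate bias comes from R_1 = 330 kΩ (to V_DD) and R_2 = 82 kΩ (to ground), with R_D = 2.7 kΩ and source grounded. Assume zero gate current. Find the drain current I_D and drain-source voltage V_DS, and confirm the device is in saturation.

V_G = V_DD·R_2/(R_1+R_2) = 13×82/412 = 2.59 V. With the source grounded, V_GS = V_G = 2.59 V.
Assume saturation: I_D = (k_n/2)(V_GS − V_t)² = (0.56/2)×(2.59 − 1.8)² = 0.28×0.787² = 0.174 mA.
V_DS = V_DD − I_D·R_D = 13 − 0.174×2.7 = 12.5 V.
Saturation requires V_DS ≥ V_GS − V_t = 0.787 V; 12.5 ≥ 0.787 ✓.

I_D ≈ 0.17 mA, V_DS ≈ 13 V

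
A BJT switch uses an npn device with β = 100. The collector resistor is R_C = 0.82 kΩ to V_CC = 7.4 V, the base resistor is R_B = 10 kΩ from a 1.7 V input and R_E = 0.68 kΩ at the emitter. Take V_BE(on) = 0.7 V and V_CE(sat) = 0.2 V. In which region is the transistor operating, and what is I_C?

active; I_C ≈ 1.3 mA

Assume active. Base-emitter loop: I_B = (V_BB − V_BE)/(R_B + (β+1)R_E) = (1.7 − 0.7)/(10 + 101×0.68) = 0.0127 mA.
I_C = β·I_B = 100×0.0127 = 1.27 mA.
V_CE = V_CC − I_C·R_C − I_E·R_E = 7.4 − 1.27×0.82 − 1.28×0.68 = 5.48 V > V_CE(sat), so the active-region assumption holds.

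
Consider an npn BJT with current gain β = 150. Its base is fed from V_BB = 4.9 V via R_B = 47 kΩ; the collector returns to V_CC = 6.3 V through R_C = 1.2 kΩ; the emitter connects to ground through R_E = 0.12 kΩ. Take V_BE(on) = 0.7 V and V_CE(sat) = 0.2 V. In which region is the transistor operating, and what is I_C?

Assume active: I_B = (4.9 − 0.7)/(47 + 151×0.12) = 0.0645 mA, I_C = β·I_B = 9.67 mA.
Then V_CE = 6.3 − 9.67×1.2 − 9.74×0.12 = -6.48 V < 0.2 V — the active assumption fails.
Re-solve with V_CE = 0.2 V. KCL at the emitter: V_E/R_E = (V_BB−0.7−V_E)/R_B + (V_CC−0.2−V_E)/R_C, giving V_E = 0.563 V.
I_C = (V_CC − 0.2 − V_E)/R_C = (6.1 − 0.563)/1.2 = 4.61 mA.
Check: I_B = (4.2 − 0.563)/47 = 0.0774 mA, and β·I_B = 11.6 mA > I_C, confirming saturation.

saturation; I_C ≈ 4.6 mA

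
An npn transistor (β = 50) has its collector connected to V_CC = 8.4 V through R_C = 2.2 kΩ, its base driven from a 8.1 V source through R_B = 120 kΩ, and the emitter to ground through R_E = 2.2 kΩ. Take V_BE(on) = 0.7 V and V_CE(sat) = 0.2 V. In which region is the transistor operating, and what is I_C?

Assume active. Base-emitter loop: I_B = (V_BB − V_BE)/(R_B + (β+1)R_E) = (8.1 − 0.7)/(120 + 51×2.2) = 0.0319 mA.
I_C = β·I_B = 50×0.0319 = 1.59 mA.
V_CE = V_CC − I_C·R_C − I_E·R_E = 8.4 − 1.59×2.2 − 1.63×2.2 = 1.32 V > V_CE(sat), so the active-region assumption holds.

active; I_C ≈ 1.6 mA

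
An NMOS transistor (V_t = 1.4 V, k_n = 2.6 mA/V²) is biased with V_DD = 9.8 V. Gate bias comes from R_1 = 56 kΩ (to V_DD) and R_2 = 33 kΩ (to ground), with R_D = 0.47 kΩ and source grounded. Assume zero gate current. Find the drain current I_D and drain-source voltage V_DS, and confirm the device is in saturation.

I_D ≈ 6.5 mA, V_DS ≈ 6.8 V

V_G = V_DD·R_2/(R_1+R_2) = 9.8×33/89 = 3.63 V. With the source grounded, V_GS = V_G = 3.63 V.
Assume saturation: I_D = (k_n/2)(V_GS − V_t)² = (2.6/2)×(3.63 − 1.4)² = 1.3×2.23² = 6.49 mA.
V_DS = V_DD − I_D·R_D = 9.8 − 6.49×0.47 = 6.75 V.
Saturation requires V_DS ≥ V_GS − V_t = 2.23 V; 6.75 ≥ 2.23 ✓.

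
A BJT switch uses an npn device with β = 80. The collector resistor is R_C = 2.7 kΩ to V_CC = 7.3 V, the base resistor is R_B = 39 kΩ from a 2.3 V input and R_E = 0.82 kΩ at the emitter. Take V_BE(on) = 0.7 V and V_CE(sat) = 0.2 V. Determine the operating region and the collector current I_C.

active; I_C ≈ 1.2 mA

Assume active. Base-emitter loop: I_B = (V_BB − V_BE)/(R_B + (β+1)R_E) = (2.3 − 0.7)/(39 + 81×0.82) = 0.0152 mA.
I_C = β·I_B = 80×0.0152 = 1.21 mA.
V_CE = V_CC − I_C·R_C − I_E·R_E = 7.3 − 1.21×2.7 − 1.23×0.82 = 3.01 V > V_CE(sat), so the active-region assumption holds.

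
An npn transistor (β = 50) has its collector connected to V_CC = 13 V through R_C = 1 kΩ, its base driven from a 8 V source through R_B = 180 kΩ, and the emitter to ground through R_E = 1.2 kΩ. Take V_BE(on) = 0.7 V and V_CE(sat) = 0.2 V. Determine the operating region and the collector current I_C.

active; I_C ≈ 1.5 mA

Assume active. Base-emitter loop: I_B = (V_BB − V_BE)/(R_B + (β+1)R_E) = (8 − 0.7)/(180 + 51×1.2) = 0.0303 mA.
I_C = β·I_B = 50×0.0303 = 1.51 mA.
V_CE = V_CC − I_C·R_C − I_E·R_E = 13 − 1.51×1 − 1.54×1.2 = 9.63 V > V_CE(sat), so the active-region assumption holds.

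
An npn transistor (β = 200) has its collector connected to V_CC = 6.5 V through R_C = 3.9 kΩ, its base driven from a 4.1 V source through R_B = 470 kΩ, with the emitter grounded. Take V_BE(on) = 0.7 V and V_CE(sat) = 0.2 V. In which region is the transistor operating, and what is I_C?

active; I_C ≈ 1.4 mA

Assume active. Base-emitter loop: I_B = (V_BB − V_BE)/R_B = (4.1 − 0.7)/470 = 0.00723 mA.
I_C = β·I_B = 200×0.00723 = 1.45 mA.
V_CE = V_CC − I_C·R_C = 6.5 − 1.45×3.9 = 0.857 V > V_CE(sat), so the active-region assumption holds.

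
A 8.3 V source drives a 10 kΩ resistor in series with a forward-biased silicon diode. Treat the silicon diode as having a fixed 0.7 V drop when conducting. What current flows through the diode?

KVL around the loop: 8.3 = V_D + I·R = 0.7 + I × 10 kΩ.
So I = (8.3 − 0.7) / 10 kΩ = 7.6 / 10 = 0.76 mA.

I ≈ 0.76 mA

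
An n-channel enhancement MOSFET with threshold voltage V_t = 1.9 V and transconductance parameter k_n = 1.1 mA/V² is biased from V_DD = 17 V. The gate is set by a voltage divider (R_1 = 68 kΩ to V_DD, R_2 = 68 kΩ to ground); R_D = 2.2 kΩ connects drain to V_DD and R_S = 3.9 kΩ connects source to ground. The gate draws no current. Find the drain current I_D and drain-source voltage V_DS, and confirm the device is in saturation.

V_G = V_DD·R_2/(R_1+R_2) = 17×68/136 = 8.5 V.
Assume saturation: I_D = (k_n/2)(V_GS − V_t)² with V_GS = V_G − I_D·R_S = 8.5 − 3.9·I_D.
Substituting gives 8.37·I_D² − 29.3·I_D + 24 = 0, with roots I_D = 1.3 or 2.21 mA.
The root I_D = 2.21 mA gives V_GS = -0.103 V ≤ V_t, so take I_D = 1.3 mA.
Then V_GS = 3.44 V and V_DS = V_DD − I_D(R_D+R_S) = 17 − 1.3×6.1 = 9.08 V.
Saturation requires V_DS ≥ V_GS − V_t = 1.54 V; 9.08 ≥ 1.54 ✓.

I_D ≈ 1.3 mA, V_DS ≈ 9.1 V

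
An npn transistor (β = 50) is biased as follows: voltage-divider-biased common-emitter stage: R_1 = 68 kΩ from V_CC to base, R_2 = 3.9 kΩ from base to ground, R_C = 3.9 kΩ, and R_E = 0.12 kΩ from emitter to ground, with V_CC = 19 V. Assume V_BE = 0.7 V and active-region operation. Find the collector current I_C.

I_C ≈ 1.7 mA

Thevenize the base divider: V_Th = V_CC·R_2/(R_1+R_2) = 19×3.9/71.9 = 1.03 V, R_Th = R_1‖R_2 = 3.69 kΩ.
Base-emitter loop: V_Th = I_B·R_Th + V_BE + (β+1)I_B·R_E, so I_B = (1.03 − 0.7) / (3.69 + 51×0.12) = 0.0337 mA.
I_C = β·I_B = 50×0.0337 = 1.69 mA, and I_E = (β+1)I_B = 1.72 mA.
V_CE = V_CC − I_C·R_C − I_E·R_E = 19 − 1.69×3.9 − 1.72×0.12 = 12.2 V.
V_CE = 12.2 V > 0.2 V confirms active-region operation.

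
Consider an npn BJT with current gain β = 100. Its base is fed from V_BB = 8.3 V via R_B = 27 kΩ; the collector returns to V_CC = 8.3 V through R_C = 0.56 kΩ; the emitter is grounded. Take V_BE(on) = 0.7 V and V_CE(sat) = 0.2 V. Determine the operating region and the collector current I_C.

Assume active: I_B = (8.3 − 0.7)/27 = 0.281 mA, giving I_C = β·I_B = 28.1 mA.
But then V_CE = 8.3 − 28.1×0.56 = -7.46 V < V_CE(sat) = 0.2 V — impossible in the active region.
So the transistor is saturated. With V_CE = 0.2 V, I_C = (V_CC − 0.2)/R_C = 8.1/0.56 = 14.5 mA.
Check: β·I_B = 28.1 mA > I_C = 14.5 mA, confirming saturation.

saturation; I_C ≈ 14 mA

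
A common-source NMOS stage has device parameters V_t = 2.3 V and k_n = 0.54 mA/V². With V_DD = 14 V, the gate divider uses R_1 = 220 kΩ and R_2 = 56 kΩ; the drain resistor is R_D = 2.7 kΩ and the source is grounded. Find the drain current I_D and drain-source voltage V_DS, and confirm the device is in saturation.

V_G = V_DD·R_2/(R_1+R_2) = 14×56/276 = 2.84 V. With the source grounded, V_GS = V_G = 2.84 V.
Assume saturation: I_D = (k_n/2)(V_GS − V_t)² = (0.54/2)×(2.84 − 2.3)² = 0.27×0.541² = 0.0789 mA.
V_DS = V_DD − I_D·R_D = 14 − 0.0789×2.7 = 13.8 V.
Saturation requires V_DS ≥ V_GS − V_t = 0.541 V; 13.8 ≥ 0.541 ✓.

I_D ≈ 0.079 mA, V_DS ≈ 14 V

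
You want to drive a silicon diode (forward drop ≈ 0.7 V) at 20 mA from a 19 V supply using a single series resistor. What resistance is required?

The resistor drops V_S − V_D = 19 − 0.7 = 18.3 V at 20 mA.
R = 18.3 V / 20 mA = 0.915 kΩ.

R ≈ 0.92 kΩ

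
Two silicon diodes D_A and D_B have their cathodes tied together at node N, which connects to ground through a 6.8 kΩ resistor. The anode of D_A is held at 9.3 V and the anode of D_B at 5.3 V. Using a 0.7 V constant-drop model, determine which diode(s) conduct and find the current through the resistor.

Assume both conduct. Then node N would need to be at both 9.3−0.7 = 8.6 V and 5.3−0.7 = 4.6 V, which is impossible.
Assume only D_A conducts: V_N = 9.3 − 0.7 = 8.6 V, so I_R = 8.6/6.8 = 1.26 mA.
Check D_B: its anode-to-cathode voltage is 5.3 − 8.6 = -3.3 V < 0.7 V, so it is off. The assumption is consistent.

Only D_A conducts; I_R ≈ 1.3 mA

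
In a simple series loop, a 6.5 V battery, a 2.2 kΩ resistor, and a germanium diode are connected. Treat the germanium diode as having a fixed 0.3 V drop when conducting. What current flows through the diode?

KVL around the loop: 6.5 = V_D + I·R = 0.3 + I × 2.2 kΩ.
So I = (6.5 − 0.3) / 2.2 kΩ = 6.2 / 2.2 = 2.82 mA.

I ≈ 2.8 mA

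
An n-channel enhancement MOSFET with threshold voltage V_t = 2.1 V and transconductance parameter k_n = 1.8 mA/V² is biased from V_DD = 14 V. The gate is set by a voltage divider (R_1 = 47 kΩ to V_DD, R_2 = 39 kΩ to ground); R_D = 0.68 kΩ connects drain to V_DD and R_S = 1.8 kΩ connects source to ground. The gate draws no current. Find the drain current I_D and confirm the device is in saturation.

V_G = V_DD·R_2/(R_1+R_2) = 14×39/86 = 6.35 V.
Assume saturation: I_D = (k_n/2)(V_GS − V_t)² with V_GS = V_G − I_D·R_S = 6.35 − 1.8·I_D.
Substituting gives 2.92·I_D² − 14.8·I_D + 16.2 = 0, with roots I_D = 1.62 or 3.45 mA.
The root I_D = 3.45 mA gives V_GS = 0.143 V ≤ V_t, so take I_D = 1.62 mA.
Then V_GS = 3.44 V and V_DS = V_DD − I_D(R_D+R_S) = 14 − 1.62×2.48 = 9.99 V.
Saturation requires V_DS ≥ V_GS − V_t = 1.34 V; 9.99 ≥ 1.34 ✓.

I_D ≈ 1.6 mA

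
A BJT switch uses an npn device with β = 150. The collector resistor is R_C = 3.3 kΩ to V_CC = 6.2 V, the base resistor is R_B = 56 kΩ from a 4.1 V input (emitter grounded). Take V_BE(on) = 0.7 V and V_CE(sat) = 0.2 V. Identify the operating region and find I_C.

saturation; I_C ≈ 1.8 mA

Assume active: I_B = (4.1 − 0.7)/56 = 0.0607 mA, giving I_C = β·I_B = 9.11 mA.
But then V_CE = 6.2 − 9.11×3.3 = -23.9 V < V_CE(sat) = 0.2 V — impossible in the active region.
So the transistor is saturated. With V_CE = 0.2 V, I_C = (V_CC − 0.2)/R_C = 6/3.3 = 1.82 mA.
Check: β·I_B = 9.11 mA > I_C = 1.82 mA, confirming saturation.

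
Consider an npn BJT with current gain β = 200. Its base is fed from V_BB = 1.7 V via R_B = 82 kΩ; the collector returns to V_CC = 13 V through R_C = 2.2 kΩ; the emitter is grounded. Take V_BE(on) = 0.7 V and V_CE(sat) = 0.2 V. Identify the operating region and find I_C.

Assume active. Base-emitter loop: I_B = (V_BB − V_BE)/R_B = (1.7 − 0.7)/82 = 0.0122 mA.
I_C = β·I_B = 200×0.0122 = 2.44 mA.
V_CE = V_CC − I_C·R_C = 13 − 2.44×2.2 = 7.63 V > V_CE(sat), so the active-region assumption holds.

active; I_C ≈ 2.4 mA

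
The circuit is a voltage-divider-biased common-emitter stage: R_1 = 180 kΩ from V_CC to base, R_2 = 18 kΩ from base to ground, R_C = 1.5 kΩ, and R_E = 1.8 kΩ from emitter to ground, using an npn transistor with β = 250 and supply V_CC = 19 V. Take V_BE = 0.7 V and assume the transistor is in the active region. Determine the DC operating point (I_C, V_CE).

I_C ≈ 0.55 mA, V_CE ≈ 17 V

Thevenize the base divider: V_Th = V_CC·R_2/(R_1+R_2) = 19×18/198 = 1.73 V, R_Th = R_1‖R_2 = 16.4 kΩ.
Base-emitter loop: V_Th = I_B·R_Th + V_BE + (β+1)I_B·R_E, so I_B = (1.73 − 0.7) / (16.4 + 251×1.8) = 0.00219 mA.
I_C = β·I_B = 250×0.00219 = 0.549 mA, and I_E = (β+1)I_B = 0.551 mA.
V_CE = V_CC − I_C·R_C − I_E·R_E = 19 − 0.549×1.5 − 0.551×1.8 = 17.2 V.
V_CE = 17.2 V > 0.2 V confirms active-region operation.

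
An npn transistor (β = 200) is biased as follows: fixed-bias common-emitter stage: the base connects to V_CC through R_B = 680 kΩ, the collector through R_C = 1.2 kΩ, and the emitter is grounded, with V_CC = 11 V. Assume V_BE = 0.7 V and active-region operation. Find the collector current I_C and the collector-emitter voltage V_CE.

I_C ≈ 3 mA, V_CE ≈ 7.4 V

Base loop: V_CC = I_B·R_B + V_BE, so I_B = (11 − 0.7)/680 kΩ = 0.0151 mA.
In the active region I_C = β·I_B = 200 × 0.0151 = 3.03 mA.
Collector loop: V_CE = V_CC − I_C·R_C = 11 − 3.03×1.2 = 7.36 V.
Since V_CE = 7.36 V > V_CE(sat) ≈ 0.2 V, the transistor is in the active region as assumed.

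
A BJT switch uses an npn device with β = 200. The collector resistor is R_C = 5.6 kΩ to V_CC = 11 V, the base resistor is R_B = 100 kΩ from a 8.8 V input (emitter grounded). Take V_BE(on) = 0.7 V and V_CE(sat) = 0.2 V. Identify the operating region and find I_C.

saturation; I_C ≈ 1.9 mA

Assume active: I_B = (8.8 − 0.7)/100 = 0.081 mA, giving I_C = β·I_B = 16.2 mA.
But then V_CE = 11 − 16.2×5.6 = -79.7 V < V_CE(sat) = 0.2 V — impossible in the active region.
So the transistor is saturated. With V_CE = 0.2 V, I_C = (V_CC − 0.2)/R_C = 10.8/5.6 = 1.93 mA.
Check: β·I_B = 16.2 mA > I_C = 1.93 mA, confirming saturation.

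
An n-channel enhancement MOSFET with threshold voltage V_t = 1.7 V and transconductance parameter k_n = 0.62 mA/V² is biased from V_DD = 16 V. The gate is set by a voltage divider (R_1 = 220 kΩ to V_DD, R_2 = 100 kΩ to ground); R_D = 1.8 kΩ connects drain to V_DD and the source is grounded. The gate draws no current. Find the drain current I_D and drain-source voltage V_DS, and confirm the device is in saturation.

I_D ≈ 3.4 mA, V_DS ≈ 9.9 V

V_G = V_DD·R_2/(R_1+R_2) = 16×100/320 = 5 V. With the source grounded, V_GS = V_G = 5 V.
Assume saturation: I_D = (k_n/2)(V_GS − V_t)² = (0.62/2)×(5 − 1.7)² = 0.31×3.3² = 3.38 mA.
V_DS = V_DD − I_D·R_D = 16 − 3.38×1.8 = 9.92 V.
Saturation requires V_DS ≥ V_GS − V_t = 3.3 V; 9.92 ≥ 3.3 ✓.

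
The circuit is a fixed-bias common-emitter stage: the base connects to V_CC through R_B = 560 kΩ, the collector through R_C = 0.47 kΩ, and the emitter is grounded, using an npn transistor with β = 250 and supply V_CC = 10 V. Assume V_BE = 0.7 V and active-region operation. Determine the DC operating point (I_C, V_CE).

I_C ≈ 4.2 mA, V_CE ≈ 8 V

Base loop: V_CC = I_B·R_B + V_BE, so I_B = (10 − 0.7)/560 kΩ = 0.0166 mA.
In the active region I_C = β·I_B = 250 × 0.0166 = 4.15 mA.
Collector loop: V_CE = V_CC − I_C·R_C = 10 − 4.15×0.47 = 8.05 V.
Since V_CE = 8.05 V > V_CE(sat) ≈ 0.2 V, the transistor is in the active region as assumed.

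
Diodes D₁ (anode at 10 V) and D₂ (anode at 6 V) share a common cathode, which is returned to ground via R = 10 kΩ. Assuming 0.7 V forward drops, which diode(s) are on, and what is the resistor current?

Only D₁ conducts; I_R ≈ 0.93 mA

Assume both conduct. Then node N would need to be at both 10−0.7 = 9.3 V and 6−0.7 = 5.3 V, which is impossible.
Assume only D₁ conducts: V_N = 10 − 0.7 = 9.3 V, so I_R = 9.3/10 = 0.93 mA.
Check D₂: its anode-to-cathode voltage is 6 − 9.3 = -3.3 V < 0.7 V, so it is off. The assumption is consistent.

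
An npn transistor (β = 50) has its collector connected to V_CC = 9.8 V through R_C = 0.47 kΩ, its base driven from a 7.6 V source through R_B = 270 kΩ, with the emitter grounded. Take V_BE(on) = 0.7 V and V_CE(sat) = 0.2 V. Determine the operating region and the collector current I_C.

active; I_C ≈ 1.3 mA

Assume active. Base-emitter loop: I_B = (V_BB − V_BE)/R_B = (7.6 − 0.7)/270 = 0.0256 mA.
I_C = β·I_B = 50×0.0256 = 1.28 mA.
V_CE = V_CC − I_C·R_C = 9.8 − 1.28×0.47 = 9.2 V > V_CE(sat), so the active-region assumption holds.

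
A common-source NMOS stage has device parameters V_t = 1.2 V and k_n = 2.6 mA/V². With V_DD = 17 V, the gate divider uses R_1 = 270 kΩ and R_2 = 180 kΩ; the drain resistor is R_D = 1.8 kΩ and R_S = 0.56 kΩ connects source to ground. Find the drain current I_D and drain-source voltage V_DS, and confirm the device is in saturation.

I_D ≈ 6.1 mA, V_DS ≈ 2.5 V

V_G = V_DD·R_2/(R_1+R_2) = 17×180/450 = 6.8 V.
Assume saturation: I_D = (k_n/2)(V_GS − V_t)² with V_GS = V_G − I_D·R_S = 6.8 − 0.56·I_D.
Substituting gives 0.408·I_D² − 9.15·I_D + 40.8 = 0, with roots I_D = 6.12 or 16.3 mA.
The root I_D = 16.3 mA gives V_GS = -2.34 V ≤ V_t, so take I_D = 6.12 mA.
Then V_GS = 3.37 V and V_DS = V_DD − I_D(R_D+R_S) = 17 − 6.12×2.36 = 2.55 V.
Saturation requires V_DS ≥ V_GS − V_t = 2.17 V; 2.55 ≥ 2.17 ✓.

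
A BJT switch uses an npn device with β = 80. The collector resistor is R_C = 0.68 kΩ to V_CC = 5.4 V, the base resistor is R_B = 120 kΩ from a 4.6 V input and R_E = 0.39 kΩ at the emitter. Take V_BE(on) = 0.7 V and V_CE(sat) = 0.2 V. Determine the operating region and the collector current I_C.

active; I_C ≈ 2.1 mA

Assume active. Base-emitter loop: I_B = (V_BB − V_BE)/(R_B + (β+1)R_E) = (4.6 − 0.7)/(120 + 81×0.39) = 0.0257 mA.
I_C = β·I_B = 80×0.0257 = 2.06 mA.
V_CE = V_CC − I_C·R_C − I_E·R_E = 5.4 − 2.06×0.68 − 2.08×0.39 = 3.19 V > V_CE(sat), so the active-region assumption holds.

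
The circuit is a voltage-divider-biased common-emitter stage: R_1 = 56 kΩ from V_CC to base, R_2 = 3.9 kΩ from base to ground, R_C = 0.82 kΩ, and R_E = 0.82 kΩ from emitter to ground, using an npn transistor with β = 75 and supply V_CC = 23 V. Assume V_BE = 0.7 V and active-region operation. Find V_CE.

Thevenize the base divider: V_Th = V_CC·R_2/(R_1+R_2) = 23×3.9/59.9 = 1.5 V, R_Th = R_1‖R_2 = 3.65 kΩ.
Base-emitter loop: V_Th = I_B·R_Th + V_BE + (β+1)I_B·R_E, so I_B = (1.5 − 0.7) / (3.65 + 76×0.82) = 0.0121 mA.
I_C = β·I_B = 75×0.0121 = 0.907 mA, and I_E = (β+1)I_B = 0.919 mA.
V_CE = V_CC − I_C·R_C − I_E·R_E = 23 − 0.907×0.82 − 0.919×0.82 = 21.5 V.
V_CE = 21.5 V > 0.2 V confirms active-region operation.

V_CE ≈ 22 V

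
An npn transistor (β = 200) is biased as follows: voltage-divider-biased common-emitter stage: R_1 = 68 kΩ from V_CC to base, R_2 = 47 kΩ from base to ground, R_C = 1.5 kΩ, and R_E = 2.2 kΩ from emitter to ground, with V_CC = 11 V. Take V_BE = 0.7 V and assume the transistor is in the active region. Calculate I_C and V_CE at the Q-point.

I_C ≈ 1.6 mA, V_CE ≈ 5 V

Thevenize the base divider: V_Th = V_CC·R_2/(R_1+R_2) = 11×47/115 = 4.5 V, R_Th = R_1‖R_2 = 27.8 kΩ.
Base-emitter loop: V_Th = I_B·R_Th + V_BE + (β+1)I_B·R_E, so I_B = (4.5 − 0.7) / (27.8 + 201×2.2) = 0.00808 mA.
I_C = β·I_B = 200×0.00808 = 1.62 mA, and I_E = (β+1)I_B = 1.62 mA.
V_CE = V_CC − I_C·R_C − I_E·R_E = 11 − 1.62×1.5 − 1.62×2.2 = 5.01 V.
V_CE = 5.01 V > 0.2 V confirms active-region operation.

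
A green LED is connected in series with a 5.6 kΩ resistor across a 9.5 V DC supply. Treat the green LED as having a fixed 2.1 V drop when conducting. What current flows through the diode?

I ≈ 1.3 mA

KVL around the loop: 9.5 = V_D + I·R = 2.1 + I × 5.6 kΩ.
So I = (9.5 − 2.1) / 5.6 kΩ = 7.4 / 5.6 = 1.32 mA.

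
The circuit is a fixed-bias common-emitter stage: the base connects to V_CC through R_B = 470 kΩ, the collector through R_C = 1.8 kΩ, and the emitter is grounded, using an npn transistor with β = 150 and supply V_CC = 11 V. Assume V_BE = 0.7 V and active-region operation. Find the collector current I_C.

Base loop: V_CC = I_B·R_B + V_BE, so I_B = (11 − 0.7)/470 kΩ = 0.0219 mA.
In the active region I_C = β·I_B = 150 × 0.0219 = 3.29 mA.
Collector loop: V_CE = V_CC − I_C·R_C = 11 − 3.29×1.8 = 5.08 V.
Since V_CE = 5.08 V > V_CE(sat) ≈ 0.2 V, the transistor is in the active region as assumed.

I_C ≈ 3.3 mA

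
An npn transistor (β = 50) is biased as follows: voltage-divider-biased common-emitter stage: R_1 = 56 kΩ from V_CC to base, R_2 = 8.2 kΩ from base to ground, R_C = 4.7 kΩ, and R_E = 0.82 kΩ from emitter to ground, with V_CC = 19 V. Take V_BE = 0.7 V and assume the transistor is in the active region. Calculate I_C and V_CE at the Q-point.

I_C ≈ 1.8 mA, V_CE ≈ 9.2 V

Thevenize the base divider: V_Th = V_CC·R_2/(R_1+R_2) = 19×8.2/64.2 = 2.43 V, R_Th = R_1‖R_2 = 7.15 kΩ.
Base-emitter loop: V_Th = I_B·R_Th + V_BE + (β+1)I_B·R_E, so I_B = (2.43 − 0.7) / (7.15 + 51×0.82) = 0.0353 mA.
I_C = β·I_B = 50×0.0353 = 1.76 mA, and I_E = (β+1)I_B = 1.8 mA.
V_CE = V_CC − I_C·R_C − I_E·R_E = 19 − 1.76×4.7 − 1.8×0.82 = 9.24 V.
V_CE = 9.24 V > 0.2 V confirms active-region operation.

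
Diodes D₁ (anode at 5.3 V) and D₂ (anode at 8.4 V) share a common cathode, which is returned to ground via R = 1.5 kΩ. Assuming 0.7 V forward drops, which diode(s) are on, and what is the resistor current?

Only D₂ conducts; I_R ≈ 5.1 mA

Assume both conduct. Then node N would need to be at both 5.3−0.7 = 4.6 V and 8.4−0.7 = 7.7 V, which is impossible.
Assume only D₂ conducts: V_N = 8.4 − 0.7 = 7.7 V, so I_R = 7.7/1.5 = 5.13 mA.
Check D₁: its anode-to-cathode voltage is 5.3 − 7.7 = -2.4 V < 0.7 V, so it is off. The assumption is consistent.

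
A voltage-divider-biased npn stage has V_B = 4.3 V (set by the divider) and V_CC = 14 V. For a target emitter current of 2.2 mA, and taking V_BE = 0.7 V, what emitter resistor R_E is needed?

R_E ≈ 1.6 kΩ

V_E = V_B − V_BE = 4.3 − 0.7 = 3.6 V.
R_E = V_E / I_E = 3.6 / 2.2 = 1.64 kΩ.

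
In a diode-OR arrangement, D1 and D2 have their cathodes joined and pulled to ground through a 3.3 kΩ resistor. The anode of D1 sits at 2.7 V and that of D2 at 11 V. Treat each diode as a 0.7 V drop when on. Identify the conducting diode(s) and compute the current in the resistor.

Only D2 conducts; I_R ≈ 3.1 mA

Assume both conduct. Then node N would need to be at both 2.7−0.7 = 2 V and 11−0.7 = 10.3 V, which is impossible.
Assume only D2 conducts: V_N = 11 − 0.7 = 10.3 V, so I_R = 10.3/3.3 = 3.12 mA.
Check D1: its anode-to-cathode voltage is 2.7 − 10.3 = -7.6 V < 0.7 V, so it is off. The assumption is consistent.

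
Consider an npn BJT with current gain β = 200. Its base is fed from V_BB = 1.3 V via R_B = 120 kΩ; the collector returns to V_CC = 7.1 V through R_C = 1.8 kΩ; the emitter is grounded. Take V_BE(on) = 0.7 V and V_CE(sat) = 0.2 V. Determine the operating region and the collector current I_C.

Assume active. Base-emitter loop: I_B = (V_BB − V_BE)/R_B = (1.3 − 0.7)/120 = 0.005 mA.
I_C = β·I_B = 200×0.005 = 1 mA.
V_CE = V_CC − I_C·R_C = 7.1 − 1×1.8 = 5.3 V > V_CE(sat), so the active-region assumption holds.

active; I_C ≈ 1 mA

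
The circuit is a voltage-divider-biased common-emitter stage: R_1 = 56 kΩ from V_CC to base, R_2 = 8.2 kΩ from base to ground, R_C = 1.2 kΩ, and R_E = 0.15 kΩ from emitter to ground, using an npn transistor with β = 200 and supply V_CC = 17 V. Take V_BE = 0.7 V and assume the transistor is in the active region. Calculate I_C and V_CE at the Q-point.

Thevenize the base divider: V_Th = V_CC·R_2/(R_1+R_2) = 17×8.2/64.2 = 2.17 V, R_Th = R_1‖R_2 = 7.15 kΩ.
Base-emitter loop: V_Th = I_B·R_Th + V_BE + (β+1)I_B·R_E, so I_B = (2.17 − 0.7) / (7.15 + 201×0.15) = 0.0394 mA.
I_C = β·I_B = 200×0.0394 = 7.89 mA, and I_E = (β+1)I_B = 7.93 mA.
V_CE = V_CC − I_C·R_C − I_E·R_E = 17 − 7.89×1.2 − 7.93×0.15 = 6.34 V.
V_CE = 6.34 V > 0.2 V confirms active-region operation.

I_C ≈ 7.9 mA, V_CE ≈ 6.3 V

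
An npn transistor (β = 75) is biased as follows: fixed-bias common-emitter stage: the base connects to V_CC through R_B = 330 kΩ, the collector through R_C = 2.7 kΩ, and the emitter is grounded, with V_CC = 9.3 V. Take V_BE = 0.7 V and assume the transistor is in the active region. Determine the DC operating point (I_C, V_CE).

I_C ≈ 2 mA, V_CE ≈ 4 V

Base loop: V_CC = I_B·R_B + V_BE, so I_B = (9.3 − 0.7)/330 kΩ = 0.0261 mA.
In the active region I_C = β·I_B = 75 × 0.0261 = 1.95 mA.
Collector loop: V_CE = V_CC − I_C·R_C = 9.3 − 1.95×2.7 = 4.02 V.
Since V_CE = 4.02 V > V_CE(sat) ≈ 0.2 V, the transistor is in the active region as assumed.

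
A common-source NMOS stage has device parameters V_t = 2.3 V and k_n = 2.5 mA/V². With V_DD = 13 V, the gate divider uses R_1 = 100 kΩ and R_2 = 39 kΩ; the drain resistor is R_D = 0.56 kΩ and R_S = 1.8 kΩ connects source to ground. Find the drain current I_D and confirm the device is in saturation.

I_D ≈ 0.42 mA

V_G = V_DD·R_2/(R_1+R_2) = 13×39/139 = 3.65 V.
Assume saturation: I_D = (k_n/2)(V_GS − V_t)² with V_GS = V_G − I_D·R_S = 3.65 − 1.8·I_D.
Substituting gives 4.05·I_D² − 7.06·I_D + 2.27 = 0, with roots I_D = 0.425 or 1.32 mA.
The root I_D = 1.32 mA gives V_GS = 1.27 V ≤ V_t, so take I_D = 0.425 mA.
Then V_GS = 2.88 V and V_DS = V_DD − I_D(R_D+R_S) = 13 − 0.425×2.36 = 12 V.
Saturation requires V_DS ≥ V_GS − V_t = 0.583 V; 12 ≥ 0.583 ✓.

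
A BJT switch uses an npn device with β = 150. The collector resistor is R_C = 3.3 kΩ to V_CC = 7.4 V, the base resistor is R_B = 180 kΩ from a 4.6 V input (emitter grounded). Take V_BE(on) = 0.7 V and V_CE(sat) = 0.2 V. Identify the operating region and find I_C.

saturation; I_C ≈ 2.2 mA

Assume active: I_B = (4.6 − 0.7)/180 = 0.0217 mA, giving I_C = β·I_B = 3.25 mA.
But then V_CE = 7.4 − 3.25×3.3 = -3.32 V < V_CE(sat) = 0.2 V — impossible in the active region.
So the transistor is saturated. With V_CE = 0.2 V, I_C = (V_CC − 0.2)/R_C = 7.2/3.3 = 2.18 mA.
Check: β·I_B = 3.25 mA > I_C = 2.18 mA, confirming saturation.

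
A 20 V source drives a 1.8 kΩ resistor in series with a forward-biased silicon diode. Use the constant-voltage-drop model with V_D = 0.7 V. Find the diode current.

KVL around the loop: 20 = V_D + I·R = 0.7 + I × 1.8 kΩ.
So I = (20 − 0.7) / 1.8 kΩ = 19.3 / 1.8 = 10.7 mA.

I ≈ 11 mA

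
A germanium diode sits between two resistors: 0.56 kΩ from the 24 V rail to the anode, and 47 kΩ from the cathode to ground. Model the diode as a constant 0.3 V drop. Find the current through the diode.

The two resistors are in series with the diode, so KVL gives 24 = I·0.56 + 0.3 + I·47.
I = (24 − 0.3) / (0.56 + 47) kΩ = 23.7 / 47.6 = 0.498 mA.

I ≈ 0.5 mA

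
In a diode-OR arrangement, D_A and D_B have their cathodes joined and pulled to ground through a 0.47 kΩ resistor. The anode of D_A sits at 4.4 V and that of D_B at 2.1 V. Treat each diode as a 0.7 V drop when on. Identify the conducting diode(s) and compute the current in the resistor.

Assume both conduct. Then node N would need to be at both 4.4−0.7 = 3.7 V and 2.1−0.7 = 1.4 V, which is impossible.
Assume only D_A conducts: V_N = 4.4 − 0.7 = 3.7 V, so I_R = 3.7/0.47 = 7.87 mA.
Check D_B: its anode-to-cathode voltage is 2.1 − 3.7 = -1.6 V < 0.7 V, so it is off. The assumption is consistent.

Only D_A conducts; I_R ≈ 7.9 mA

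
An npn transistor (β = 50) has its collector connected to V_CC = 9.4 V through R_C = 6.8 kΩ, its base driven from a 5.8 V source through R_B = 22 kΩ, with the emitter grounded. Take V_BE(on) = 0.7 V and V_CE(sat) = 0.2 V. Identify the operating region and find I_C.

Assume active: I_B = (5.8 − 0.7)/22 = 0.232 mA, giving I_C = β·I_B = 11.6 mA.
But then V_CE = 9.4 − 11.6×6.8 = -69.4 V < V_CE(sat) = 0.2 V — impossible in the active region.
So the transistor is saturated. With V_CE = 0.2 V, I_C = (V_CC − 0.2)/R_C = 9.2/6.8 = 1.35 mA.
Check: β·I_B = 11.6 mA > I_C = 1.35 mA, confirming saturation.

saturation; I_C ≈ 1.4 mA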